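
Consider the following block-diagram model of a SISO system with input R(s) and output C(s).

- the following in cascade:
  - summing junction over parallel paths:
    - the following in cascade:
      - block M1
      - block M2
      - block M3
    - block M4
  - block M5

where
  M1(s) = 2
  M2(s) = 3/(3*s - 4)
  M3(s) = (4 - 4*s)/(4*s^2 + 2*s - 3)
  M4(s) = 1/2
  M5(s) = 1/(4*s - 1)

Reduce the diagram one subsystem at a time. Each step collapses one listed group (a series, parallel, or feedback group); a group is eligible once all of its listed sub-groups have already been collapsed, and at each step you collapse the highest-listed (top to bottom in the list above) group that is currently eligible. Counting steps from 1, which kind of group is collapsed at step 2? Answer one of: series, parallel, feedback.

[1] cascade M1, M2, M3
[2] add (M1*M2*M3), M4 (parallel)
[3] series reduction of ((M1*M2*M3)+M4), M5
So the answer for step 2 is parallel.

Final answer: parallel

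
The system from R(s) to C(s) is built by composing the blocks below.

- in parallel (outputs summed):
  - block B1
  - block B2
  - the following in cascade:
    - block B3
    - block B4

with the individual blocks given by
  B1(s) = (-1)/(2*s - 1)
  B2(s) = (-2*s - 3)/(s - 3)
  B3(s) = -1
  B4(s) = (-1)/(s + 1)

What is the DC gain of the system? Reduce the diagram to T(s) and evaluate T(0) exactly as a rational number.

First reduce the diagram to T(s).

1. series reduction of B3, B4 = 1/(s + 1)
2. add B1, B2, (B3*B4) (parallel) = (-4*s^3 - 7*s^2 - 6*s + 9)/(2*s^3 - 5*s^2 - 4*s + 3)
DC gain: substitute s = 0 into T(s) from step 2: T(0) = 9/3 = 3.

Answer: 3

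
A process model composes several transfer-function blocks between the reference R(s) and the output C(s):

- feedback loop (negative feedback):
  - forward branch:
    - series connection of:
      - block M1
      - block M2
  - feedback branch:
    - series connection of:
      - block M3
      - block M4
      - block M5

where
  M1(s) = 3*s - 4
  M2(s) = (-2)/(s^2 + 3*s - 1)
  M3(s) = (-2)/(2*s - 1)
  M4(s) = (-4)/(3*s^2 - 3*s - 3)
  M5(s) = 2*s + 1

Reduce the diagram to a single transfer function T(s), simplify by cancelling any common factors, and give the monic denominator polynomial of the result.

Step 1: cascade M1, M2, giving (8 - 6*s)/(s^2 + 3*s - 1)
Step 2: reduce the series chain M3, M4, M5, giving (16*s + 8)/(6*s^3 - 9*s^2 - 3*s + 3)
Step 3: close the feedback loop around (M1*M2), (M3*M4*M5), giving (-36*s^4 + 102*s^3 - 54*s^2 - 42*s + 24)/(6*s^5 + 9*s^4 - 36*s^3 - 93*s^2 + 92*s + 61)
No further cancellation is possible in the step-3 result, so that is T(s). Its denominator becomes monic after dividing by the leading coefficient 6.

Answer: s^5 + 3*s^4/2 - 6*s^3 - 31*s^2/2 + 46*s/3 + 61/6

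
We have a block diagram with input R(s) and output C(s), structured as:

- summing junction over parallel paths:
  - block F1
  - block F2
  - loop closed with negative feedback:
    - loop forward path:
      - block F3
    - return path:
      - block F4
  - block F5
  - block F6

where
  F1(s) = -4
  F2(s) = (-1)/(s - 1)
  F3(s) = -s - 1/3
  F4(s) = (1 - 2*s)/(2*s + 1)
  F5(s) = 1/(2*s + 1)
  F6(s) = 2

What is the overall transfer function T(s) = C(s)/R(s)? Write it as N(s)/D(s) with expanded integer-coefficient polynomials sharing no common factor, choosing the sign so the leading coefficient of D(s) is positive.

(1) apply the feedback formula to F3, F4 -> (-6*s^2 - 5*s - 1)/(6*s^2 + 5*s + 2)
(2) combine F1, F2, [F3/(1+F3*F4)], F5, F6 in parallel: this yields T(s), and no further normalization is needed

Therefore the answer is (-36*s^4 - 18*s^3 + 6*s^2 + 8*s + 1)/(12*s^4 + 4*s^3 - 7*s^2 - 7*s - 2).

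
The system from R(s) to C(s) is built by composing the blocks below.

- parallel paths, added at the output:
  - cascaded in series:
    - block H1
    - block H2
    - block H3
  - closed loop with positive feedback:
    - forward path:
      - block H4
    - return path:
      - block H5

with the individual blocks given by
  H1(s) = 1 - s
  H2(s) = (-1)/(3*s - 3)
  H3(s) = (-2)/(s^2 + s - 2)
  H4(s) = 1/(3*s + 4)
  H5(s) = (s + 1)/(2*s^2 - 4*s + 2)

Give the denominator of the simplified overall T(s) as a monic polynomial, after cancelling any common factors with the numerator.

Step 1: reduce the series chain H1, H2, H3: (-2)/(3*s^2 + 3*s - 6)
Step 2: close the feedback loop around H4, H5: (2*s^2 - 4*s + 2)/(6*s^3 - 4*s^2 - 11*s + 7)
Step 3: reduce the parallel group (H1*H2*H3), [H4/(1-H4*H5)]: (6*s^4 - 18*s^3 - 10*s^2 + 52*s - 26)/(18*s^5 + 6*s^4 - 81*s^3 + 12*s^2 + 87*s - 42)
That last expression is T(s), already simplified. Scaling its denominator by 1/18 (the reciprocal of the leading coefficient) yields the monic denominator.

Hence the answer: s^5 + s^4/3 - 9*s^3/2 + 2*s^2/3 + 29*s/6 - 7/3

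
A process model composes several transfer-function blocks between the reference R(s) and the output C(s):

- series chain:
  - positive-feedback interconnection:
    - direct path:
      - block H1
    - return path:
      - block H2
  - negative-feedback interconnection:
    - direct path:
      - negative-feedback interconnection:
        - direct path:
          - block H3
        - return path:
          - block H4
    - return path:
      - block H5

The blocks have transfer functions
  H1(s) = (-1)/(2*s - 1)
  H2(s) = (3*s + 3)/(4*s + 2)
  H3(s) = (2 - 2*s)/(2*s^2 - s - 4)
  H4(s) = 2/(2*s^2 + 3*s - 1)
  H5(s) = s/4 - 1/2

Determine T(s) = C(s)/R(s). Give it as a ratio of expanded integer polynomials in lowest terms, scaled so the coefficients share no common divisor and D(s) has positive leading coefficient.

1. collapse the loop (H1 forward, H2 return) = (-4*s - 2)/(8*s^2 + 3*s + 1)
2. collapse the loop (H3 forward, H4 return) = (-4*s^3 - 2*s^2 + 8*s - 2)/(4*s^4 + 4*s^3 - 13*s^2 - 15*s + 8)
3. collapse the loop ([H3/(1+H3*H4)] forward, H5 return) = (-8*s^3 - 4*s^2 + 16*s - 4)/(6*s^4 + 11*s^3 - 20*s^2 - 39*s + 18)
4. series reduction of [H1/(1-H1*H2)], [[H3/(1+H3*H4)]/(1+[H3/(1+H3*H4)]*H5)], which is the overall transfer function T(s) = C(s)/R(s) in lowest terms

Hence the answer: (32*s^4 + 32*s^3 - 56*s^2 - 16*s + 8)/(48*s^6 + 106*s^5 - 121*s^4 - 361*s^3 + 7*s^2 + 15*s + 18)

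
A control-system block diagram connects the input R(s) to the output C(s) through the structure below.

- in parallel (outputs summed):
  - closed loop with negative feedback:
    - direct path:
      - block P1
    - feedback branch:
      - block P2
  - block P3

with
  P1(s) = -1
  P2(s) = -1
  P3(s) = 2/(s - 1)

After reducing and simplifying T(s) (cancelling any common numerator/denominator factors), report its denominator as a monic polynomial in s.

[1] feedback reduction of P1, P2; result (-1)/2
[2] add [P1/(1+P1*P2)], P3 (parallel); result (5 - s)/(2*s - 2)
That last expression is T(s), already simplified. Scaling its denominator by 1/2 (the reciprocal of the leading coefficient) yields the monic denominator.

Final answer: s - 1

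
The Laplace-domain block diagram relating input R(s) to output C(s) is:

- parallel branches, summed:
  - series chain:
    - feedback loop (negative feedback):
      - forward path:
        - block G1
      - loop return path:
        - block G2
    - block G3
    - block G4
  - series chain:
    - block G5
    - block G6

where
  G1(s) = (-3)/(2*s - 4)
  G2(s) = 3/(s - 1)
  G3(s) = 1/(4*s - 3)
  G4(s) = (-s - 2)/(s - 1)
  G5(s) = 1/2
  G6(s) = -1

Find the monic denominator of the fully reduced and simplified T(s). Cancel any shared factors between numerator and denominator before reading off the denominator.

(1) apply the feedback formula to G1, G2; result (3 - 3*s)/(2*s^2 - 6*s - 5)
(2) series reduction of [G1/(1+G1*G2)], G3, G4; result (3*s + 6)/(8*s^3 - 30*s^2 - 2*s + 15)
(3) reduce the series chain G5, G6; result (-1)/2
(4) reduce the parallel group ([G1/(1+G1*G2)]*G3*G4), (G5*G6); result (-8*s^3 + 30*s^2 + 8*s - 3)/(16*s^3 - 60*s^2 - 4*s + 30)
That last expression is T(s), already simplified. Scaling its denominator by 1/16 (the reciprocal of the leading coefficient) yields the monic denominator.

Final answer: s^3 - 15*s^2/4 - s/4 + 15/8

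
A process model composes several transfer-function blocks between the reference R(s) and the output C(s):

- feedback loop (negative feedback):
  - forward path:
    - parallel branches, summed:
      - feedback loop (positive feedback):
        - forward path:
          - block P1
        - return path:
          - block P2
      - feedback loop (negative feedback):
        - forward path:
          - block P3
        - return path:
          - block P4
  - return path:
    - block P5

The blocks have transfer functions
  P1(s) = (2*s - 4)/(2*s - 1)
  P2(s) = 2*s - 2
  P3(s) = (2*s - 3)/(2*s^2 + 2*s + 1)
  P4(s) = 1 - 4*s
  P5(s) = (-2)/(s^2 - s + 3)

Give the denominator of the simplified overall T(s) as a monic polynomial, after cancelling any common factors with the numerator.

The answer is s^6 - 43*s^5/6 + 253*s^4/12 - 431*s^3/12 + 107*s^2/3 - 139*s/12 - 2/3.

Reasoning:
(1) reduce the feedback loop with forward P1 and return P2 gives (4 - 2*s)/(4*s^2 - 14*s + 9)
(2) collapse the loop (P3 forward, P4 return) gives (3 - 2*s)/(6*s^2 - 16*s + 2)
(3) parallel reduction of [P1/(1-P1*P2)], [P3/(1+P3*P4)] gives (-20*s^3 + 96*s^2 - 128*s + 35)/(24*s^4 - 148*s^3 + 286*s^2 - 172*s + 18)
(4) reduce the feedback loop with forward ([P1/(1-P1*P2)]+[P3/(1+P3*P4)]) and return P5 gives (-20*s^5 + 116*s^4 - 284*s^3 + 451*s^2 - 419*s + 105)/(24*s^6 - 172*s^5 + 506*s^4 - 862*s^3 + 856*s^2 - 278*s - 16)
T(s) is the step-4 result (common factors already cancelled). Leading coefficient of the denominator: 24. Divide through by 24 for the monic polynomial.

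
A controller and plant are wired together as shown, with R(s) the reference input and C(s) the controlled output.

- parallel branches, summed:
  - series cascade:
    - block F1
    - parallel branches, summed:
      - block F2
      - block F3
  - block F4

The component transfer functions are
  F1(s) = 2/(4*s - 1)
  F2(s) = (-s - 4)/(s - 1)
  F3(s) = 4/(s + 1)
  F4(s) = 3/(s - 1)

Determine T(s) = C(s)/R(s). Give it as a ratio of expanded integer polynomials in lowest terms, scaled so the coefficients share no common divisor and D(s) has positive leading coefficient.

1. reduce the parallel group F2, F3; result (-s^2 - s - 8)/(s^2 - 1)
2. cascade F1, (F2+F3); result (-2*s^2 - 2*s - 16)/(4*s^3 - s^2 - 4*s + 1)
3. reduce the parallel group (F1*(F2+F3)), F4: this yields T(s), and no further normalization is needed

Final answer: (10*s^2 + 7*s - 19)/(4*s^3 - s^2 - 4*s + 1)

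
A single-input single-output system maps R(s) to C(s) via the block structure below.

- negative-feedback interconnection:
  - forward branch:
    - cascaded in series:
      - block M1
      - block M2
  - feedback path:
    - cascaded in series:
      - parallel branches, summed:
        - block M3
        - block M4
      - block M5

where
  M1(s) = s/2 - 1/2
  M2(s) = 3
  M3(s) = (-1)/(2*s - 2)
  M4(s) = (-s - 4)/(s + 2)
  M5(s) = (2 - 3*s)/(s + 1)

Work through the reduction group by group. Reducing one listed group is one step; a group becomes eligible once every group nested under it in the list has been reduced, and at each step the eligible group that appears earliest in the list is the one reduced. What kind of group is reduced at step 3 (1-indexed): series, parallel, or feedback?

Answer: series

Working:
Step 1. multiply M1, M2 (series)
Step 2. sum the parallel branches M3, M4
Step 3. multiply (M3+M4), M5 (series)
Step 4. collapse the loop ((M1*M2) forward, ((M3+M4)*M5) return)
The group at step 3 is a series group.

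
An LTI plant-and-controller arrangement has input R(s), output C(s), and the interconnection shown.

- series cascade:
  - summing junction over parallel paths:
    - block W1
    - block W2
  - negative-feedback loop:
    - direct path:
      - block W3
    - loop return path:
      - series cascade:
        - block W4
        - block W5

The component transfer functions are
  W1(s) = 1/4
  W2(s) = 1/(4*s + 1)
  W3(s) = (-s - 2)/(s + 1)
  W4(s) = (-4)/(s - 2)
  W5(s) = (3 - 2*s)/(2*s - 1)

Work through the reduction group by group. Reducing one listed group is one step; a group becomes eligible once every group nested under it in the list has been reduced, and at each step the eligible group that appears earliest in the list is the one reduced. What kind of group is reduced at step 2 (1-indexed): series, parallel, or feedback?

The answer is series.

Reasoning:
Step 1: parallel reduction of W1, W2
Step 2: cascade W4, W5
Step 3: collapse the loop (W3 forward, (W4*W5) return)
Step 4: reduce the series chain (W1+W2), [W3/(1+W3*(W4*W5))]
So the answer for step 2 is series.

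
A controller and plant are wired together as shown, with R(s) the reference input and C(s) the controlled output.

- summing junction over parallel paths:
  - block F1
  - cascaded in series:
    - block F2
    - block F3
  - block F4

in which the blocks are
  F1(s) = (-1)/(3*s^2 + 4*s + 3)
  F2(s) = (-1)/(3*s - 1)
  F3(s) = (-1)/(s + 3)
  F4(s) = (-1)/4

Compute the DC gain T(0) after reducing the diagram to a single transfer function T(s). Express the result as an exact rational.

Step 1 - multiply F2, F3 (series) = 1/(3*s^2 + 8*s - 3)
Step 2 - add F1, (F2*F3), F4 (parallel) = (-9*s^4 - 36*s^3 - 32*s^2 - 28*s + 33)/(36*s^4 + 144*s^3 + 128*s^2 + 48*s - 36)
The step-2 result is T(s). Setting s = 0: T(0) = 33/(-36) = -11/12.

Final answer: -11/12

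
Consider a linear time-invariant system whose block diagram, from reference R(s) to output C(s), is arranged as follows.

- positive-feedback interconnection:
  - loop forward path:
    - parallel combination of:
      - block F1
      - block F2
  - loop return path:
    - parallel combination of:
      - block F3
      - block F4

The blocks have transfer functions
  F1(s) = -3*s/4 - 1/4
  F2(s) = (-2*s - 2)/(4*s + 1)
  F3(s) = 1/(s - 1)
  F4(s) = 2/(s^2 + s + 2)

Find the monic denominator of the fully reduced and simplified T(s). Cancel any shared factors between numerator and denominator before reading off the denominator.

First reduce the diagram to T(s).

Step 1 - add F1, F2 (parallel) -> (-12*s^2 - 15*s - 9)/(16*s + 4)
Step 2 - combine F3, F4 in parallel -> (s^2 + 3*s)/(s^3 + s - 2)
Step 3 - collapse the loop ((F1+F2) forward, (F3+F4) return) -> (-12*s^5 - 15*s^4 - 21*s^3 + 9*s^2 + 21*s + 18)/(28*s^4 + 55*s^3 + 70*s^2 - s - 8)
T(s) is the step-3 result (common factors already cancelled). Leading coefficient of the denominator: 28. Divide through by 28 for the monic polynomial.

Answer: s^4 + 55*s^3/28 + 5*s^2/2 - s/28 - 2/7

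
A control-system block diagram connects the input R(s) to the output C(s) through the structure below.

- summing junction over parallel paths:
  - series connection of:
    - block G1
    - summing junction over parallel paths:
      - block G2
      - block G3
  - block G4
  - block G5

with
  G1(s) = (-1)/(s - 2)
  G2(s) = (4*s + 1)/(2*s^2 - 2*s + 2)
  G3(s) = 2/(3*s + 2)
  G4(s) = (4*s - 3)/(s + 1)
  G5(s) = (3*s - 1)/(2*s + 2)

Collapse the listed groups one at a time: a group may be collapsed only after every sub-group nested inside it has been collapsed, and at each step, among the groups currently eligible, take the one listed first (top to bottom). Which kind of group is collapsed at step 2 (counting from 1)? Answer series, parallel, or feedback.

Reducing step by step:

Step 1 - combine G2, G3 in parallel
Step 2 - reduce the series chain G1, (G2+G3)
Step 3 - reduce the parallel group (G1*(G2+G3)), G4, G5
So the answer for step 2 is series.

Answer: series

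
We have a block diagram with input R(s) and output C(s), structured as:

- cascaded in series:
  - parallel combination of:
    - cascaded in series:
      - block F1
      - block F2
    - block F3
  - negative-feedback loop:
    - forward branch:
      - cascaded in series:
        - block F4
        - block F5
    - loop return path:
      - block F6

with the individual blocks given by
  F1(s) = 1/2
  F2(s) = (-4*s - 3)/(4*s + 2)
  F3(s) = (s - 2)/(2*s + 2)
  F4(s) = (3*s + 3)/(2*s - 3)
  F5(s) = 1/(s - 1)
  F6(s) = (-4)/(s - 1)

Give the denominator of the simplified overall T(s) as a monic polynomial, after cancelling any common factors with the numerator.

1. combine F1, F2 in series: (-4*s - 3)/(8*s + 4)
2. combine (F1*F2), F3 in parallel: (-13*s - 7)/(8*s^2 + 12*s + 4)
3. combine F4, F5 in series: (3*s + 3)/(2*s^2 - 5*s + 3)
4. close the feedback loop around (F4*F5), F6: (3*s^2 - 3)/(2*s^3 - 7*s^2 - 4*s - 15)
5. multiply ((F1*F2)+F3), [(F4*F5)/(1+(F4*F5)*F6)] (series): (-39*s^2 + 18*s + 21)/(16*s^4 - 48*s^3 - 60*s^2 - 136*s - 60)
No further cancellation is possible in the step-5 result, so that is T(s). Its denominator becomes monic after dividing by the leading coefficient 16.

Hence the answer: s^4 - 3*s^3 - 15*s^2/4 - 17*s/2 - 15/4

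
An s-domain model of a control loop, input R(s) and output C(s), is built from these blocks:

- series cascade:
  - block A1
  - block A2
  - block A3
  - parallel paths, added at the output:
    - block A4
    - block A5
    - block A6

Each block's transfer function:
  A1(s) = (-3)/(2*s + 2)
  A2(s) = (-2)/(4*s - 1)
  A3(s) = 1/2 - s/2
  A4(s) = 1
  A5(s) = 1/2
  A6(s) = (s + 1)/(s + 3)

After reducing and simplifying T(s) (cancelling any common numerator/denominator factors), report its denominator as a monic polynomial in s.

Answer: s^3 + 15*s^2/4 + 2*s - 3/4

Working:
1. parallel reduction of A4, A5, A6 gives (5*s + 11)/(2*s + 6)
2. combine A1, A2, A3, (A4+A5+A6) in series gives (-15*s^2 - 18*s + 33)/(16*s^3 + 60*s^2 + 32*s - 12)
That last expression is T(s), already simplified. Scaling its denominator by 1/16 (the reciprocal of the leading coefficient) yields the monic denominator.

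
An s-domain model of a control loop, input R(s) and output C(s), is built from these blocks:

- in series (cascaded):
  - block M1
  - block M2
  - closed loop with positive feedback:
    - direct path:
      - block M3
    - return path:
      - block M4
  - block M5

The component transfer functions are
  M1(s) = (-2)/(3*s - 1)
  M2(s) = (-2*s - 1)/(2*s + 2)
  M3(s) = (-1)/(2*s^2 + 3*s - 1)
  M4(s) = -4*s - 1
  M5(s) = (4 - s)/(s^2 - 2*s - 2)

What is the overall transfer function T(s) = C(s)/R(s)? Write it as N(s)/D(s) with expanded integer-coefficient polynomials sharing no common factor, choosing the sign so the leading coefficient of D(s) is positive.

First reduce the diagram to T(s).

[1] reduce the feedback loop with forward M3 and return M4, giving (-1)/(2*s^2 - s - 2)
[2] cascade M1, M2, [M3/(1-M3*M4)], M5, giving the overall T(s)

Answer: (2*s^2 - 7*s - 4)/(6*s^6 - 11*s^5 - 24*s^4 + 15*s^3 + 28*s^2 + 2*s - 4)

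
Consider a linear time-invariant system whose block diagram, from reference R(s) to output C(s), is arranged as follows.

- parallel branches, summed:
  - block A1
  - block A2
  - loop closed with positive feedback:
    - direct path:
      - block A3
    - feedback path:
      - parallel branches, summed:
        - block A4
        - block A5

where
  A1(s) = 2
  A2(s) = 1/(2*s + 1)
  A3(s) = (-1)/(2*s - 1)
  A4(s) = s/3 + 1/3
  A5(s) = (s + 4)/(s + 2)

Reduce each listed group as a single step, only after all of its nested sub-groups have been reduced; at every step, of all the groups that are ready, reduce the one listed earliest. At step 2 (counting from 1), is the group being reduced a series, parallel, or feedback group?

(1) sum the parallel branches A4, A5
(2) apply the feedback formula to A3, (A4+A5)
(3) combine A1, A2, [A3/(1-A3*(A4+A5))] in parallel
The group at step 2 is a feedback group.

Final answer: feedback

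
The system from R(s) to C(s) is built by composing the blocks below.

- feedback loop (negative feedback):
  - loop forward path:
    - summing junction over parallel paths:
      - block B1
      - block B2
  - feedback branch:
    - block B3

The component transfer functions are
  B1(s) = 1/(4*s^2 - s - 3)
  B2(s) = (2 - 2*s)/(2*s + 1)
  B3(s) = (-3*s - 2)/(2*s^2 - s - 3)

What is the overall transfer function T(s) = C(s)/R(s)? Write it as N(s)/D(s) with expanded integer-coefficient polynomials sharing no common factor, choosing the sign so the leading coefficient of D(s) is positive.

1. combine B1, B2 in parallel, giving (-8*s^3 + 10*s^2 + 6*s - 5)/(8*s^3 + 2*s^2 - 7*s - 3)
2. reduce the feedback loop with forward (B1+B2) and return B3, which is the overall transfer function T(s) = C(s)/R(s) in lowest terms

Final answer: (-16*s^5 + 28*s^4 + 26*s^3 - 46*s^2 - 13*s + 15)/(16*s^5 + 20*s^4 - 54*s^3 - 43*s^2 + 27*s + 19)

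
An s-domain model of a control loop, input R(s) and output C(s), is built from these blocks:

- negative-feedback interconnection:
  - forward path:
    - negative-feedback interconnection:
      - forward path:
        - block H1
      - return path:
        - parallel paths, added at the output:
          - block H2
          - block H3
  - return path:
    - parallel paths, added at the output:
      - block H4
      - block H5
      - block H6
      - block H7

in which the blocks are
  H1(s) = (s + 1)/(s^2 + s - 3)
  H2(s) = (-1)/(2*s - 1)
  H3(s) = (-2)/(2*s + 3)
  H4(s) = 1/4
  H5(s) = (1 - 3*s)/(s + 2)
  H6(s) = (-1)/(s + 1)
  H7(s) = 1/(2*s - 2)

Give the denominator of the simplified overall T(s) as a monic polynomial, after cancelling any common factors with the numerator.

First reduce the diagram to T(s).

Step 1: parallel reduction of H2, H3; result (-6*s - 1)/(4*s^2 + 4*s - 3)
Step 2: collapse the loop (H1 forward, (H2+H3) return); result (4*s^3 + 8*s^2 + s - 3)/(4*s^4 + 8*s^3 - 17*s^2 - 22*s + 8)
Step 3: parallel reduction of H4, H5, H6, H7; result (-11*s^3 + 4*s^2 + 13*s + 6)/(4*s^3 + 8*s^2 - 4*s - 8)
Step 4: reduce the feedback loop with forward [H1/(1+H1*(H2+H3))] and return (H4+H5+H6+H7); result (16*s^5 + 48*s^4 + 4*s^3 - 72*s^2 - 20*s + 24)/(16*s^6 + 4*s^5 - 96*s^4 - 119*s^3 + 144*s^2 + 193*s - 82)
Step 4 gives the fully reduced T(s), with no common factor left to cancel. The denominator's leading coefficient is 16, so divide each of its coefficients by 16 to get the monic form.

Answer: s^6 + s^5/4 - 6*s^4 - 119*s^3/16 + 9*s^2 + 193*s/16 - 41/8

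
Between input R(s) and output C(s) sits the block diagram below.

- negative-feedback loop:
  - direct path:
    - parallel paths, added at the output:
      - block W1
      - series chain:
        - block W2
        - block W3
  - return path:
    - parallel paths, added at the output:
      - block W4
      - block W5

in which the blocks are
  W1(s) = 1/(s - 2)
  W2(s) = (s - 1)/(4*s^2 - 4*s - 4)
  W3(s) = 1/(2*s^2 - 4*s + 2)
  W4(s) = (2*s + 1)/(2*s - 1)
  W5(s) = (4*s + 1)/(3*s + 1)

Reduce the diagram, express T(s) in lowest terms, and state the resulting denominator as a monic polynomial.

First reduce the diagram to T(s).

Step 1. multiply W2, W3 (series) gives 1/(8*s^3 - 16*s^2 + 8)
Step 2. sum the parallel branches W1, (W2*W3) gives (8*s^3 - 16*s^2 + s + 6)/(8*s^4 - 32*s^3 + 32*s^2 + 8*s - 16)
Step 3. sum the parallel branches W4, W5 gives (14*s^2 + 3*s)/(6*s^2 - s - 1)
Step 4. feedback reduction of (W1+(W2*W3)), (W4+W5) gives (48*s^5 - 104*s^4 + 14*s^3 + 51*s^2 - 7*s - 6)/(48*s^6 - 88*s^5 + 16*s^4 + 14*s^3 - 49*s^2 + 26*s + 16)
That last expression is T(s), already simplified. Scaling its denominator by 1/48 (the reciprocal of the leading coefficient) yields the monic denominator.

Answer: s^6 - 11*s^5/6 + s^4/3 + 7*s^3/24 - 49*s^2/48 + 13*s/24 + 1/3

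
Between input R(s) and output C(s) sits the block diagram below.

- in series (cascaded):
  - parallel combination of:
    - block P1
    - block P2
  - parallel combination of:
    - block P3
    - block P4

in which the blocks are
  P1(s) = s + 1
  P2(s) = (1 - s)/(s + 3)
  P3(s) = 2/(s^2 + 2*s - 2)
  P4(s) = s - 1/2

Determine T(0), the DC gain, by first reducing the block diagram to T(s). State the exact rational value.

Reducing step by step:

Step 1 - reduce the parallel group P1, P2 gives (s^2 + 3*s + 4)/(s + 3)
Step 2 - combine P3, P4 in parallel gives (2*s^3 + 3*s^2 - 6*s + 6)/(2*s^2 + 4*s - 4)
Step 3 - combine (P1+P2), (P3+P4) in series gives (2*s^5 + 9*s^4 + 11*s^3 - 6*s + 24)/(2*s^3 + 10*s^2 + 8*s - 12)
DC gain: substitute s = 0 into T(s) from step 3: T(0) = 24/(-12) = -2.

Answer: -2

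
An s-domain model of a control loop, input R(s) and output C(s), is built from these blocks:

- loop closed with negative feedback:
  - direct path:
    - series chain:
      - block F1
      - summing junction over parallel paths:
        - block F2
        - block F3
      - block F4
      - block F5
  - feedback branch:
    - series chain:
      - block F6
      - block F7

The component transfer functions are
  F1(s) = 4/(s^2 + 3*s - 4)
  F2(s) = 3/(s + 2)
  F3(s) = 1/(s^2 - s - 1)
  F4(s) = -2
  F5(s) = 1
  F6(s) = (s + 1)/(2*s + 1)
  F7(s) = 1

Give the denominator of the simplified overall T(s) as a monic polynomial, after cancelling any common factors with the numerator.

Answer: s^5 + 11*s^4/2 + 7*s^3/2 - 51*s^2/2 - 31*s - 8

Working:
[1] combine F2, F3 in parallel; result (3*s^2 - 2*s - 1)/(s^3 + s^2 - 3*s - 2)
[2] reduce the series chain F1, (F2+F3), F4, F5; result (-24*s - 8)/(s^4 + 5*s^3 + s^2 - 14*s - 8)
[3] series reduction of F6, F7; result (s + 1)/(2*s + 1)
[4] feedback reduction of (F1*(F2+F3)*F4*F5), (F6*F7); result (-48*s^2 - 40*s - 8)/(2*s^5 + 11*s^4 + 7*s^3 - 51*s^2 - 62*s - 16)
Step 4 gives the fully reduced T(s), with no common factor left to cancel. The denominator's leading coefficient is 2, so divide each of its coefficients by 2 to get the monic form.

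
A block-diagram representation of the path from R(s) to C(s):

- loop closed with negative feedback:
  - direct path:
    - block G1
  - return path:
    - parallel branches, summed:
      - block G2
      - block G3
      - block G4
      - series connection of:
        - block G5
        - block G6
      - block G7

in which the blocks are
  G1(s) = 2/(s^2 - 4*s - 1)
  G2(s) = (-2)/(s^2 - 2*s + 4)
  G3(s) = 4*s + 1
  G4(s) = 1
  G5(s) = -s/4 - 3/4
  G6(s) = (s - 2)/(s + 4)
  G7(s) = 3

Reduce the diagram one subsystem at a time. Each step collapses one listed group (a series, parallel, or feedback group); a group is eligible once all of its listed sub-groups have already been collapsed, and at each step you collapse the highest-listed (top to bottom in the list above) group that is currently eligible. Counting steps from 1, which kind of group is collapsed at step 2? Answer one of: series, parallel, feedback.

(1) multiply G5, G6 (series)
(2) combine G2, G3, G4, (G5*G6), G7 in parallel
(3) close the feedback loop around G1, (G2+G3+G4+(G5*G6)+G7)
At step 2 the group reduced is parallel.

Therefore the answer is parallel.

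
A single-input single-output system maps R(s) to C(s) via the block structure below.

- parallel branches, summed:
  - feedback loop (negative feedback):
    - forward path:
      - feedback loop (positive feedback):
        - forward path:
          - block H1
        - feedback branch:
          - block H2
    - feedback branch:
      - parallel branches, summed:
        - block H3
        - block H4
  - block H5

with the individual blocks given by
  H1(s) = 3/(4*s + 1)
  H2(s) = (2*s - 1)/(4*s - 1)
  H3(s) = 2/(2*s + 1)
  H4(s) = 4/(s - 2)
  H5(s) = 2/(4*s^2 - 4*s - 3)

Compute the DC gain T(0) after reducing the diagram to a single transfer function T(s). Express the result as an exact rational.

The answer is -13/6.

Reasoning:
(1) collapse the loop (H1 forward, H2 return) = (12*s - 3)/(16*s^2 - 6*s + 2)
(2) add H3, H4 (parallel) = (10*s)/(2*s^2 - 3*s - 2)
(3) reduce the feedback loop with forward [H1/(1-H1*H2)] and return (H3+H4) = (24*s^3 - 42*s^2 - 15*s + 6)/(32*s^4 - 60*s^3 + 110*s^2 - 24*s - 4)
(4) parallel reduction of [[H1/(1-H1*H2)]/(1+[H1/(1-H1*H2)]*(H3+H4))], H5 = (96*s^5 - 200*s^4 - 84*s^3 + 430*s^2 - 27*s - 26)/(128*s^6 - 368*s^5 + 584*s^4 - 356*s^3 - 250*s^2 + 88*s + 12)
That last expression is T(s); at s = 0 only the constant terms survive, so T(0) = -26/12 = -13/6.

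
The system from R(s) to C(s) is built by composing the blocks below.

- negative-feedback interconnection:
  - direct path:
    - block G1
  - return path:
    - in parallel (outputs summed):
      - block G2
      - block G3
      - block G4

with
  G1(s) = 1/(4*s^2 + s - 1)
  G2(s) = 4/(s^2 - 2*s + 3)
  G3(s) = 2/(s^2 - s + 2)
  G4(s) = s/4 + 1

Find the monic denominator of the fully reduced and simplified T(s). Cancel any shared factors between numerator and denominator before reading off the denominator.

The answer is s^6 - 43*s^5/16 + 97*s^4/16 - 77*s^3/16 + 85*s^2/16 - s/8 + 7/2.

Reasoning:
1. combine G2, G3, G4 in parallel gives (s^5 + s^4 - 5*s^3 + 45*s^2 - 54*s + 80)/(4*s^4 - 12*s^3 + 28*s^2 - 28*s + 24)
2. collapse the loop (G1 forward, (G2+G3+G4) return) gives (4*s^4 - 12*s^3 + 28*s^2 - 28*s + 24)/(16*s^6 - 43*s^5 + 97*s^4 - 77*s^3 + 85*s^2 - 2*s + 56)
The result of step 2 is T(s) in lowest terms. Its denominator has leading coefficient 16; dividing the denominator through by 16 makes it monic.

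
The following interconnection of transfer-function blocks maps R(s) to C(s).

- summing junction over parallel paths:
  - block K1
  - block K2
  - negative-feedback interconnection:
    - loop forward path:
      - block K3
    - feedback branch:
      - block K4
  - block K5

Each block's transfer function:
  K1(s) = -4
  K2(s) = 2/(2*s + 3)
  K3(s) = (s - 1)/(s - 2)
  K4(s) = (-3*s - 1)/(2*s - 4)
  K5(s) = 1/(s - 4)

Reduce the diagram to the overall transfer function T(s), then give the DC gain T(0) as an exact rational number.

The answer is -113/36.

Reasoning:
Step 1: reduce the feedback loop with forward K3 and return K4 -> (-2*s^2 + 6*s - 4)/(s^2 + 6*s - 9)
Step 2: reduce the parallel group K1, K2, [K3/(1+K3*K4)], K5 -> (-12*s^4 - 2*s^3 + 245*s^2 - 10*s - 339)/(2*s^4 + 7*s^3 - 60*s^2 - 27*s + 108)
That last expression is T(s); at s = 0 only the constant terms survive, so T(0) = -339/108 = -113/36.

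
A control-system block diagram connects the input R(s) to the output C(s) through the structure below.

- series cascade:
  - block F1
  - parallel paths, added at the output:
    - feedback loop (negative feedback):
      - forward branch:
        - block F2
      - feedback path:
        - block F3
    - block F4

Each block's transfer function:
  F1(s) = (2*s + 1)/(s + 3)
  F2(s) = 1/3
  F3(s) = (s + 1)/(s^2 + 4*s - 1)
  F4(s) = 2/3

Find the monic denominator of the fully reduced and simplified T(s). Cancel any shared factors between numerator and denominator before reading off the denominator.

Step 1. apply the feedback formula to F2, F3 = (s^2 + 4*s - 1)/(3*s^2 + 13*s - 2)
Step 2. combine [F2/(1+F2*F3)], F4 in parallel = (9*s^2 + 38*s - 7)/(9*s^2 + 39*s - 6)
Step 3. combine F1, ([F2/(1+F2*F3)]+F4) in series = (18*s^3 + 85*s^2 + 24*s - 7)/(9*s^3 + 66*s^2 + 111*s - 18)
Step 3 gives the fully reduced T(s), with no common factor left to cancel. The denominator's leading coefficient is 9, so divide each of its coefficients by 9 to get the monic form.

Hence the answer: s^3 + 22*s^2/3 + 37*s/3 - 2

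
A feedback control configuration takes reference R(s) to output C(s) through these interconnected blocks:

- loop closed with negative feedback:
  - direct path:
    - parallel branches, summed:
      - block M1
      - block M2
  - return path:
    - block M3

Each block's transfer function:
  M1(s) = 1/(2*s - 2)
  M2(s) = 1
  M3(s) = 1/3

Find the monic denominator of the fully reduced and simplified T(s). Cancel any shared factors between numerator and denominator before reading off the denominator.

(1) reduce the parallel group M1, M2 -> (2*s - 1)/(2*s - 2)
(2) close the feedback loop around (M1+M2), M3 -> (6*s - 3)/(8*s - 7)
T(s) is the step-2 result (common factors already cancelled). Leading coefficient of the denominator: 8. Divide through by 8 for the monic polynomial.

Hence the answer: s - 7/8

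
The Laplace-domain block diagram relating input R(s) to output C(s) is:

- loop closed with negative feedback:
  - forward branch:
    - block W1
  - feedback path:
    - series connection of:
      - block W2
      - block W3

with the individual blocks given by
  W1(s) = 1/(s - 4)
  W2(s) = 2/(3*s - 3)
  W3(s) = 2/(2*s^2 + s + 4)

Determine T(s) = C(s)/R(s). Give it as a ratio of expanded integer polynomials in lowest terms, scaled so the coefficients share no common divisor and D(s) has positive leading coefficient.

The answer is (6*s^3 - 3*s^2 + 9*s - 12)/(6*s^4 - 27*s^3 + 21*s^2 - 48*s + 52).

Reasoning:
Step 1 - multiply W2, W3 (series), giving 4/(6*s^3 - 3*s^2 + 9*s - 12)
Step 2 - feedback reduction of W1, (W2*W3): this yields T(s), and no further normalization is needed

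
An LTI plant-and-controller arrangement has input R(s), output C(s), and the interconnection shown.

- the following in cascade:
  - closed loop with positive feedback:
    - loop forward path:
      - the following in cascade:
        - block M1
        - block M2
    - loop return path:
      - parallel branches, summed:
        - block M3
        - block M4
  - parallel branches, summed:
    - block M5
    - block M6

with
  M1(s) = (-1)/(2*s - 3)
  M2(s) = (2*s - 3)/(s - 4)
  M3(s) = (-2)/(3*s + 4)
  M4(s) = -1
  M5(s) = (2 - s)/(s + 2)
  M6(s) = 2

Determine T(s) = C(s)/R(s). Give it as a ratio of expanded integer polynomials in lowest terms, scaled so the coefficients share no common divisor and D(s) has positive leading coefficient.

Reducing step by step:

(1) multiply M1, M2 (series) -> (-1)/(s - 4)
(2) sum the parallel branches M3, M4 -> (-3*s - 6)/(3*s + 4)
(3) apply the feedback formula to (M1*M2), (M3+M4) -> (-3*s - 4)/(3*s^2 - 11*s - 22)
(4) sum the parallel branches M5, M6 -> (s + 6)/(s + 2)
(5) reduce the series chain [(M1*M2)/(1-(M1*M2)*(M3+M4))], (M5+M6): this yields T(s), and no further normalization is needed

Answer: (-3*s^2 - 22*s - 24)/(3*s^3 - 5*s^2 - 44*s - 44)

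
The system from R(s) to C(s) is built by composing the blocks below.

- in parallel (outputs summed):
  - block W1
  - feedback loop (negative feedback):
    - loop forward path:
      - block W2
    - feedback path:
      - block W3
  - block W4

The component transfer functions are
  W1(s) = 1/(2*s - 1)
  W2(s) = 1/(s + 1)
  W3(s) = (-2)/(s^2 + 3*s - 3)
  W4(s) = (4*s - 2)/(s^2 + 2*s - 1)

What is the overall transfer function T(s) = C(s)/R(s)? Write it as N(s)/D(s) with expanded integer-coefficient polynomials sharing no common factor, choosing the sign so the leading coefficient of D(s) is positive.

Step 1: close the feedback loop around W2, W3; result (s^2 + 3*s - 3)/(s^3 + 4*s^2 - 5)
Step 2: parallel reduction of W1, [W2/(1+W2*W3)], W4 - this is the overall T(s), already in the required normalized form

Therefore the answer is (11*s^5 + 39*s^4 - 24*s^3 - 61*s^2 + 45*s - 8)/(2*s^6 + 11*s^5 + 8*s^4 - 25*s^3 - 11*s^2 + 20*s - 5).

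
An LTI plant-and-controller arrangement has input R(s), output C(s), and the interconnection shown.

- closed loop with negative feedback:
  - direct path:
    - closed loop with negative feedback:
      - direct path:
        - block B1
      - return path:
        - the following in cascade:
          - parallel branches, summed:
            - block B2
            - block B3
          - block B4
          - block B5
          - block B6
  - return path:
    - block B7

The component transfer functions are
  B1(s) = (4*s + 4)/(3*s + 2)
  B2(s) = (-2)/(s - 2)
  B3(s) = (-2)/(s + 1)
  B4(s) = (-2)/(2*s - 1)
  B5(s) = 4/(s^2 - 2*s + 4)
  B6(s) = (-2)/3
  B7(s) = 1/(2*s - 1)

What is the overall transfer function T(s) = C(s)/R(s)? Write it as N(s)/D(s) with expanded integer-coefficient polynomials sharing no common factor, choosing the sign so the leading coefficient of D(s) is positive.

(1) add B2, B3 (parallel): (2 - 4*s)/(s^2 - s - 2)
(2) series reduction of (B2+B3), B4, B5, B6: (-32)/(3*s^4 - 9*s^3 + 12*s^2 - 24)
(3) feedback reduction of B1, ((B2+B3)*B4*B5*B6): (12*s^4 - 36*s^3 + 48*s^2 - 96)/(9*s^4 - 30*s^3 + 48*s^2 - 24*s - 176)
(4) close the feedback loop around [B1/(1+B1*((B2+B3)*B4*B5*B6))], B7, giving the overall T(s)

Therefore the answer is (24*s^5 - 84*s^4 + 132*s^3 - 48*s^2 - 192*s + 96)/(18*s^5 - 57*s^4 + 90*s^3 - 48*s^2 - 328*s + 80).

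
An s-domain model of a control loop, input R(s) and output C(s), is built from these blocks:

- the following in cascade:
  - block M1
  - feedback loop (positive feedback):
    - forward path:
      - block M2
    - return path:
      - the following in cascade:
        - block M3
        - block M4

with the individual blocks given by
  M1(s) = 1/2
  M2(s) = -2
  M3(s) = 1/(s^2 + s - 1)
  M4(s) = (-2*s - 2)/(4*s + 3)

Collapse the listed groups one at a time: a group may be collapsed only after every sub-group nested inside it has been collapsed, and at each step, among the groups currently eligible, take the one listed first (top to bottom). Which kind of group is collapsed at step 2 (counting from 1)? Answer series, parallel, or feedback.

1. series reduction of M3, M4
2. feedback reduction of M2, (M3*M4)
3. reduce the series chain M1, [M2/(1-M2*(M3*M4))]
The group at step 2 is a feedback group.

Answer: feedback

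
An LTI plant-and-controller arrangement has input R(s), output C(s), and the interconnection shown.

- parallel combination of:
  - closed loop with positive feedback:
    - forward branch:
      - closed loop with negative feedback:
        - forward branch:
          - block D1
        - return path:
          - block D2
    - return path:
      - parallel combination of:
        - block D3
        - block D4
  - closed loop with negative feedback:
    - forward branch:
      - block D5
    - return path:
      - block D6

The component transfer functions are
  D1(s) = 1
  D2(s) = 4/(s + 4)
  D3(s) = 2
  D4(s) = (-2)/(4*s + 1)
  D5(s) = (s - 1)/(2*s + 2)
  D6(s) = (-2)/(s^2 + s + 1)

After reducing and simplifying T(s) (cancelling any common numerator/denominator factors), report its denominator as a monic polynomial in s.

The answer is s^5 + 7*s^4/4 - 3*s^3/2 - 9*s^2/4 - 5*s/2 - 4.

Reasoning:
Step 1 - close the feedback loop around D1, D2 -> (s + 4)/(s + 8)
Step 2 - parallel reduction of D3, D4 -> (8*s)/(4*s + 1)
Step 3 - feedback reduction of [D1/(1+D1*D2)], (D3+D4) -> (-4*s^2 - 17*s - 4)/(4*s^2 - s - 8)
Step 4 - close the feedback loop around D5, D6 -> (s^3 - 1)/(2*s^3 + 4*s^2 + 2*s + 4)
Step 5 - sum the parallel branches [[D1/(1+D1*D2)]/(1-[D1/(1+D1*D2)]*(D3+D4))], [D5/(1+D5*D6)] -> (-4*s^5 - 51*s^4 - 92*s^3 - 70*s^2 - 75*s - 8)/(8*s^5 + 14*s^4 - 12*s^3 - 18*s^2 - 20*s - 32)
No further cancellation is possible in the step-5 result, so that is T(s). Its denominator becomes monic after dividing by the leading coefficient 8.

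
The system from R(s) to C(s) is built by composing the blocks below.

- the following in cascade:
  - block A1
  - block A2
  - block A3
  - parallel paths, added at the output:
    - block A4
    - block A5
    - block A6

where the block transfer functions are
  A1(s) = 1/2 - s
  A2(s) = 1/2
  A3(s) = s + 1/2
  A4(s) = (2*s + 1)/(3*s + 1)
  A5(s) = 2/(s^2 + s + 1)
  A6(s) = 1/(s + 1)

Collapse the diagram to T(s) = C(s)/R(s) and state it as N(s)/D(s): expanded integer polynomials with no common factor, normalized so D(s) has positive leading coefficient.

First reduce the diagram to T(s).

[1] reduce the parallel group A4, A5, A6 gives (2*s^4 + 8*s^3 + 16*s^2 + 16*s + 4)/(3*s^4 + 7*s^3 + 8*s^2 + 5*s + 1)
[2] cascade A1, A2, A3, (A4+A5+A6), giving the overall T(s)

Answer: (-4*s^6 - 16*s^5 - 31*s^4 - 28*s^3 + 8*s + 2)/(12*s^4 + 28*s^3 + 32*s^2 + 20*s + 4)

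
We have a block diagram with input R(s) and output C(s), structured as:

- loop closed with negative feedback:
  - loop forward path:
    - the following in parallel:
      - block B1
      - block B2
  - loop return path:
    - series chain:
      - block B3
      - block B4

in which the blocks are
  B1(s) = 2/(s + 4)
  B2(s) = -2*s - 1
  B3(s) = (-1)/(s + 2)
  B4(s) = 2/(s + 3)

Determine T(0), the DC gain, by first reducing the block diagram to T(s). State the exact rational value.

First reduce the diagram to T(s).

Step 1: reduce the parallel group B1, B2: (-2*s^2 - 9*s - 2)/(s + 4)
Step 2: series reduction of B3, B4: (-2)/(s^2 + 5*s + 6)
Step 3: close the feedback loop around (B1+B2), (B3*B4): (-2*s^4 - 19*s^3 - 59*s^2 - 64*s - 12)/(s^3 + 13*s^2 + 44*s + 28)
Evaluating the step-3 result (the overall T(s)) at s = 0 gives T(0) = -12/28 = -3/7.

Answer: -3/7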